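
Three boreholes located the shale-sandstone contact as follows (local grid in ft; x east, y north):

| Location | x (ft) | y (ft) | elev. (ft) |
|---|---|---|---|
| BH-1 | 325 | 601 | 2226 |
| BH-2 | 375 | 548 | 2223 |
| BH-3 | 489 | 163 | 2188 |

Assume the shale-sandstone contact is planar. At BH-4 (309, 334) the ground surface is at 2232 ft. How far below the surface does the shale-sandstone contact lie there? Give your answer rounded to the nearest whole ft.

Two edge vectors: BH-1→BH-2 = (50, -53, -3), BH-1→BH-3 = (164, -438, -38).
Normal n = (BH-1→BH-2) × (BH-1→BH-3) = (700, 1408, -13208).
So ∂z/∂x = −n_x/n_z = 0.05300 and ∂z/∂y = −n_y/n_z = 0.10660.
Intercept c from BH-1: 2226 − 17.22 − 64.07 = 2144.71.
At (309, 334): z_contact = 16.4 + 35.6 + 2144.71 = 2196.7 ft.
Depth below ground = 2232 − 2196.7 = 35 ft.

35 ft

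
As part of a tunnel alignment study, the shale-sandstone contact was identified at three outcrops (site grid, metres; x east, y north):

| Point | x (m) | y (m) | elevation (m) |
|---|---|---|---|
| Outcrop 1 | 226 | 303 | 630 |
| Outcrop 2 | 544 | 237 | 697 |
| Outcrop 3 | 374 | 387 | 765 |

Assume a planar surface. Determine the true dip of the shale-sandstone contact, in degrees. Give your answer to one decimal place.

Let the plane be z = a·x + b·y + c.
Outcrop 2−Outcrop 1: 318a − 66b = 67;  Outcrop 3−Outcrop 1: 148a + 84b = 135.
Solving gives a = 0.39852, b = 0.90499.
Gradient magnitude |∇z| = √(a² + b²) = √(0.15882 + 0.81901) = 0.98885.
True dip = arctan(0.98885) = 44.7°, dipping toward SSW (azimuth ≈ 204°).

44.7°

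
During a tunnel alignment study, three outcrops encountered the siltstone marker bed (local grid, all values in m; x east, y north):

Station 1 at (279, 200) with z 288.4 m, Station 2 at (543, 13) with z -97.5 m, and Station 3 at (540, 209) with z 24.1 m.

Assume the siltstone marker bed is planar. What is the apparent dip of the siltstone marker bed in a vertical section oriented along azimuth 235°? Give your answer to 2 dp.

Let the plane be z = a·x + b·y + c.
Station 2−Station 1: 264a − 187b = −385.9;  Station 3−Station 1: 261a + 9b = −264.3.
Solving gives a = −1.03349, b = 0.60459.
Unit vector along 235° is (sin 235°, cos 235°) = (-0.8192, -0.5736).
Slope in that direction = a·(-0.8192) + b·(-0.5736) = 0.49981.
Apparent dip = arctan|0.49981| = 26.56° (true dip is 50.1°, so apparent ≤ true as expected).

26.56°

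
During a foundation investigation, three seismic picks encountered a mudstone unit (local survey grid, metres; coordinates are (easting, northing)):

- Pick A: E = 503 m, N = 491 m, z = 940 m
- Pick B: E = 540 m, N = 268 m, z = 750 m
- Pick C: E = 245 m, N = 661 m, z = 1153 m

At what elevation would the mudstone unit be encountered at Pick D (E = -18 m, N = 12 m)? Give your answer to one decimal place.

Two edge vectors: Pick A→Pick B = (37, -223, -190), Pick A→Pick C = (-258, 170, 213).
Normal n = (Pick A→Pick B) × (Pick A→Pick C) = (-15199, 41139, -51244).
So ∂z/∂E = −n_x/n_z = −0.29660 and ∂z/∂N = −n_y/n_z = 0.80281.
Intercept c from Pick A: 940 + 149.19 − 394.18 = 695.01.
At (-18, 12): z = 5.3 + 9.6 + 695.01 = 710.0 m.

710.0 m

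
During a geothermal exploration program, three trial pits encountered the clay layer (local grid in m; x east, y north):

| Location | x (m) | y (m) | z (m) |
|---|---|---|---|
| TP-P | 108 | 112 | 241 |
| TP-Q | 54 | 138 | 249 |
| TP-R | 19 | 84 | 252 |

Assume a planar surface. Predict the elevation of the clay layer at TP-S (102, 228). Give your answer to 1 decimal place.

245.4 m

Two edge vectors: TP-P→TP-Q = (-54, 26, 8), TP-P→TP-R = (-89, -28, 11).
Normal n = (TP-P→TP-Q) × (TP-P→TP-R) = (510, -118, 3826).
So ∂z/∂x = −n_x/n_z = −0.13330 and ∂z/∂y = −n_y/n_z = 0.03084.
Intercept c from TP-P: 241 + 14.40 − 3.45 = 251.94.
At (102, 228): z = −13.6 + 7.0 + 251.94 = 245.4 m.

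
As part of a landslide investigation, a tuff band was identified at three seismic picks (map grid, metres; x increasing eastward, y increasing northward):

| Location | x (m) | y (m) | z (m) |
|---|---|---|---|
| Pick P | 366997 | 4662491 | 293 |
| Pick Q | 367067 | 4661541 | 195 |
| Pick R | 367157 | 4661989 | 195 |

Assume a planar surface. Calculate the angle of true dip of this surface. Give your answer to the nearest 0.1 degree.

21.0°

Two edge vectors: Pick P→Pick Q = (70, -950, -98), Pick P→Pick R = (160, -502, -98).
Normal n = (Pick P→Pick Q) × (Pick P→Pick R) = (43904, -8820, 116860).
So ∂z/∂x = −n_x/n_z = −0.37570 and ∂z/∂y = −n_y/n_z = 0.07547.
Gradient magnitude |∇z| = √(a² + b²) = √(0.14115 + 0.00570) = 0.38320.
True dip = arctan(0.38320) = 21.0°, dipping toward ESE (azimuth ≈ 101°).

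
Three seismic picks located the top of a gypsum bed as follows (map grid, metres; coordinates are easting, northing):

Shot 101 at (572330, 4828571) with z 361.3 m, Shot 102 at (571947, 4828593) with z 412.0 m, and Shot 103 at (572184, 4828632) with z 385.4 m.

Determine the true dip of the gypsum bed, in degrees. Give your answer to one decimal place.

8.9°

Let the plane be z = a·easting + b·northing + c.
Shot 102−Shot 101: −383a + 22b = 50.7;  Shot 103−Shot 101: −146a + 61b = 24.1.
Solving gives a = −0.12716, b = 0.09072.
Gradient magnitude |∇z| = √(a² + b²) = √(0.01617 + 0.00823) = 0.15621.
True dip = arctan(0.15621) = 8.9°, dipping toward SE (azimuth ≈ 126°).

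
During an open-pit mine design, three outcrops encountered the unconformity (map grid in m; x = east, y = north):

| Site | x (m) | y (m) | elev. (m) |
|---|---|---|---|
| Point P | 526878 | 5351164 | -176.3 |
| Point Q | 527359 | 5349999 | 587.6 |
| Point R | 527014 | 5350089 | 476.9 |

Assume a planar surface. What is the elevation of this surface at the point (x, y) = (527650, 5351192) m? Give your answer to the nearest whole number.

Two edge vectors: Point P→Point Q = (481, -1165, 763.9), Point P→Point R = (136, -1075, 653.2).
Normal n = (Point P→Point Q) × (Point P→Point R) = (60214.5, -210298.8, -358635).
So ∂z/∂x = −n_x/n_z = 0.16789912 and ∂z/∂y = −n_y/n_z = −0.58638672.
Intercept c from Point P: -176.3 − 88462.35 + 3137851.49 = 3049212.84.
At (527650, 5351192): z = 88592.0 − 3137867.9 + 3049212.84 = -63.1 m.

-63 m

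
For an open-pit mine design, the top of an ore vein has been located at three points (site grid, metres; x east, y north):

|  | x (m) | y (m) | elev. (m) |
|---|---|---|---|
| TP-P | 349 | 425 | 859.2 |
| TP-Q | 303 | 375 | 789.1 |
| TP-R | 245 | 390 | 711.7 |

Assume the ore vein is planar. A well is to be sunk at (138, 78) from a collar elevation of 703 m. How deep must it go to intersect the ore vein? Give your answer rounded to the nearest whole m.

182 m

Two edge vectors: TP-P→TP-Q = (-46, -50, -70.1), TP-P→TP-R = (-104, -35, -147.5).
Normal n = (TP-P→TP-Q) × (TP-P→TP-R) = (4921.5, 505.4, -3590).
So ∂z/∂x = −n_x/n_z = 1.37089 and ∂z/∂y = −n_y/n_z = 0.14078.
Intercept c from TP-P: 859.2 − 478.44 − 59.83 = 320.93.
At (138, 78): z_contact = 189.2 + 11.0 + 320.93 = 521.1 m.
Depth below ground = 703 − 521.1 = 182 m.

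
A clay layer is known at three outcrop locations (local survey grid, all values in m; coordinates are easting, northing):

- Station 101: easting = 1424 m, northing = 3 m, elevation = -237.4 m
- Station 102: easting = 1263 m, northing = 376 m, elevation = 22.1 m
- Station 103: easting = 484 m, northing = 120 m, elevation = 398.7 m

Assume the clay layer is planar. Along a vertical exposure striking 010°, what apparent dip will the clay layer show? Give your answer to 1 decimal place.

Two edge vectors: Station 101→Station 102 = (-161, 373, 259.5), Station 101→Station 103 = (-940, 117, 636.1).
Normal n = (Station 101→Station 102) × (Station 101→Station 103) = (206903.8, -141517.9, 331783).
So ∂z/∂easting = −n_x/n_z = −0.62361 and ∂z/∂northing = −n_y/n_z = 0.42654.
Unit vector along 010° is (sin 10°, cos 10°) = (0.1736, 0.9848).
Slope in that direction = a·(0.1736) + b·(0.9848) = 0.31177.
Apparent dip = arctan|0.31177| = 17.3° (true dip is 37.1°, so apparent ≤ true as expected).

17.3°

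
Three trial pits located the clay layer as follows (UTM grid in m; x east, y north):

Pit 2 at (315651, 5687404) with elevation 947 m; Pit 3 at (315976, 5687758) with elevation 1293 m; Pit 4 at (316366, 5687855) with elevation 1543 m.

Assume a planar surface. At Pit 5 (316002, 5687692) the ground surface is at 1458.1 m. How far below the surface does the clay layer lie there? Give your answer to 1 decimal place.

185.0 m

Two edge vectors: Pit 2→Pit 3 = (325, 354, 346), Pit 2→Pit 4 = (715, 451, 596).
Normal n = (Pit 2→Pit 3) × (Pit 2→Pit 4) = (54938, 53690, -106535).
So ∂z/∂x = −n_x/n_z = 0.515680293 and ∂z/∂y = −n_y/n_z = 0.503965833.
Intercept c from Pit 2: 947 − 162775.00 − 2866257.29 = −3028085.29.
At (316002, 5687692): z_contact = 162956.00 + 2866402.44 − 3028085.29 = 1273.15 m.
Depth below ground = 1458.1 − 1273.15 = 185.0 m.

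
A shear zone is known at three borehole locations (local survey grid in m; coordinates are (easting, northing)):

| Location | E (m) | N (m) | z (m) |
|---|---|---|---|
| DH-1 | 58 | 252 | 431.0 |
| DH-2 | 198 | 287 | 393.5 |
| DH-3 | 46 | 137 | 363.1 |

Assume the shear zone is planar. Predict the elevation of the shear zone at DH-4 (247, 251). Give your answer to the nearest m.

350 m

Let the plane be z = a·E + b·N + c.
DH-2−DH-1: 140a + 35b = −37.5;  DH-3−DH-1: −12a − 115b = −67.9.
Solving gives a = −0.42659, b = 0.63495.
Then c = 431 − a·58 − b·252 = 295.74.
At (247, 251): z = −105.4 + 159.4 + 295.74 = 349.7 m.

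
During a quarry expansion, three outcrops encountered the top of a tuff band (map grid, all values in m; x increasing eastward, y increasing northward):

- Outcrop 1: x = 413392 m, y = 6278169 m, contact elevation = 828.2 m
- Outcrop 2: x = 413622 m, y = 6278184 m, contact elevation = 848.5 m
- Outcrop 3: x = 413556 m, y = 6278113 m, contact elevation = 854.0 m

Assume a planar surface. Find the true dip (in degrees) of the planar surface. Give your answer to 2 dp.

11.13°

Two edge vectors: Outcrop 1→Outcrop 2 = (230, 15, 20.3), Outcrop 1→Outcrop 3 = (164, -56, 25.8).
Normal n = (Outcrop 1→Outcrop 2) × (Outcrop 1→Outcrop 3) = (1523.8, -2604.8, -15340).
So ∂z/∂x = −n_x/n_z = 0.09934 and ∂z/∂y = −n_y/n_z = −0.16980.
Gradient magnitude |∇z| = √(a² + b²) = √(0.00987 + 0.02883) = 0.19673.
True dip = arctan(0.19673) = 11.13°, dipping toward NNW (azimuth ≈ 330°).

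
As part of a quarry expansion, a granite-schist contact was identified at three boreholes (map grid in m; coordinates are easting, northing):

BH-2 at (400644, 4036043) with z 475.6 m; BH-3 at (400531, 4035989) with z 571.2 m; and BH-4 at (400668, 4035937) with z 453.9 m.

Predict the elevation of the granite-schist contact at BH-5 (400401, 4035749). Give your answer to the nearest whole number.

Let the plane be z = a·easting + b·northing + c.
BH-3−BH-2: −113a − 54b = 95.6;  BH-4−BH-2: 24a − 106b = −21.7.
Solving gives a = −0.85169504, b = 0.01188037.
Then c = 475.6 − a·400644 − b·4036043 = 293752.43.
At (400401, 4035749): z = −341019.5 + 47946.2 + 293752.43 = 679.1 m.

679 m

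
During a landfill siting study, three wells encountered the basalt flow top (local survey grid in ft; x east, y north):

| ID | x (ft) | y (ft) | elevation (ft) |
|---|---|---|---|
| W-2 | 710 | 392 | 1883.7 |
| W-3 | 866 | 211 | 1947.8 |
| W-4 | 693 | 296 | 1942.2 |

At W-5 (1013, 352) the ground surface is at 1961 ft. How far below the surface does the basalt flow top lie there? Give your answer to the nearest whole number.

Two edge vectors: W-2→W-3 = (156, -181, 64.1), W-2→W-4 = (-17, -96, 58.5).
Normal n = (W-2→W-3) × (W-2→W-4) = (-4434.9, -10215.7, -18053).
So ∂z/∂x = −n_x/n_z = −0.24566 and ∂z/∂y = −n_y/n_z = −0.56587.
Intercept c from W-2: 1883.7 + 174.42 + 221.82 = 2279.94.
At (1013, 352): z_contact = −248.9 − 199.2 + 2279.94 = 1831.9 ft.
Depth below ground = 1961 − 1831.9 = 129 ft.

129 ft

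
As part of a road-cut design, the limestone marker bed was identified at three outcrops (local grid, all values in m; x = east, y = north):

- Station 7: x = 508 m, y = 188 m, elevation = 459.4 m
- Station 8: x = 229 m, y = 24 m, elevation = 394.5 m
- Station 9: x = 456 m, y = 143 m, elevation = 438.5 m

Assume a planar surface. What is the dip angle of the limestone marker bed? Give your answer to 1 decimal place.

Let the plane be z = a·x + b·y + c.
Station 8−Station 7: −279a − 164b = −64.9;  Station 9−Station 7: −52a − 45b = −20.9.
Solving gives a = −0.12593, b = 0.60996.
Gradient magnitude |∇z| = √(a² + b²) = √(0.01586 + 0.37205) = 0.62282.
True dip = arctan(0.62282) = 31.9°, dipping toward SSE (azimuth ≈ 168°).

31.9°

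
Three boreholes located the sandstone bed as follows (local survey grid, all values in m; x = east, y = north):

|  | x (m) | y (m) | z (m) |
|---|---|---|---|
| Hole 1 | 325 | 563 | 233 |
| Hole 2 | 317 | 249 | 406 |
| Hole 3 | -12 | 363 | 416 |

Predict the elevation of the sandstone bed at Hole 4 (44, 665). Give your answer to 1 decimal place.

Two edge vectors: Hole 1→Hole 2 = (-8, -314, 173), Hole 1→Hole 3 = (-337, -200, 183).
Normal n = (Hole 1→Hole 2) × (Hole 1→Hole 3) = (-22862, -56837, -104218).
So ∂z/∂x = −n_x/n_z = −0.21937 and ∂z/∂y = −n_y/n_z = −0.54537.
Intercept c from Hole 1: 233 + 71.29 + 307.04 = 611.34.
At (44, 665): z = −9.7 − 362.7 + 611.34 = 239.0 m.

239.0 m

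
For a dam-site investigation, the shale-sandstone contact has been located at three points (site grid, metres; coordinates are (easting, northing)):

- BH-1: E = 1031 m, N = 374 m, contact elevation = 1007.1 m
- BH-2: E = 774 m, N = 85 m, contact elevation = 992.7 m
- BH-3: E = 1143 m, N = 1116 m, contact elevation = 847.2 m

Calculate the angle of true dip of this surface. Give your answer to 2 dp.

24.20°

Let the plane be z = a·E + b·N + c.
BH-2−BH-1: −257a − 289b = −14.4;  BH-3−BH-1: 112a + 742b = −159.9.
Solving gives a = 0.35936, b = −0.26974.
Gradient magnitude |∇z| = √(a² + b²) = √(0.12914 + 0.07276) = 0.44933.
True dip = arctan(0.44933) = 24.20°, dipping toward NW (azimuth ≈ 307°).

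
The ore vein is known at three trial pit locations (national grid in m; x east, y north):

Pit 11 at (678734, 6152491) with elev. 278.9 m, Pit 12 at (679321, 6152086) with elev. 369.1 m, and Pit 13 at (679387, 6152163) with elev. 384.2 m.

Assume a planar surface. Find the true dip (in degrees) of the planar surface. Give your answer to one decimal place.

Let the plane be z = a·x + b·y + c.
Pit 12−Pit 11: 587a − 405b = 90.2;  Pit 13−Pit 11: 653a − 328b = 105.3.
Solving gives a = 0.18158, b = 0.04046.
Gradient magnitude |∇z| = √(a² + b²) = √(0.03297 + 0.00164) = 0.18603.
True dip = arctan(0.18603) = 10.5°, dipping toward WSW (azimuth ≈ 257°).

10.5°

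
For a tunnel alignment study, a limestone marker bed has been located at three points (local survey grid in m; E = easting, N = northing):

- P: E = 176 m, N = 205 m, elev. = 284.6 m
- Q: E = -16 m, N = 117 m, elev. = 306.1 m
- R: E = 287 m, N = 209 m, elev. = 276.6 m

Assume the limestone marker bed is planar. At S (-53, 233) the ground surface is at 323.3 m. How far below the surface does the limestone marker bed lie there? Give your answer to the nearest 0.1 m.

25.6 m

Two edge vectors: P→Q = (-192, -88, 21.5), P→R = (111, 4, -8).
Normal n = (P→Q) × (P→R) = (618, 850.5, 9000).
So ∂z/∂E = −n_x/n_z = −0.06867 and ∂z/∂N = −n_y/n_z = −0.09450.
Intercept c from P: 284.6 + 12.09 + 19.37 = 316.06.
At (-53, 233): z_contact = 3.64 − 22.02 + 316.06 = 297.68 m.
Depth below ground = 323.3 − 297.68 = 25.6 m.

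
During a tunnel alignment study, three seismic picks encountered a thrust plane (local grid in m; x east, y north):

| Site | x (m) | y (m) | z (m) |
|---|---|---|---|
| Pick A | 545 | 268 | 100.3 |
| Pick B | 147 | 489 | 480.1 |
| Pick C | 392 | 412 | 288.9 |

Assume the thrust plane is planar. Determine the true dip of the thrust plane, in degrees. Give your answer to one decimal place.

Let the plane be z = a·x + b·y + c.
Pick B−Pick A: −398a + 221b = 379.8;  Pick C−Pick A: −153a + 144b = 188.6.
Solving gives a = −0.55367, b = 0.72145.
Gradient magnitude |∇z| = √(a² + b²) = √(0.30655 + 0.52049) = 0.90942.
True dip = arctan(0.90942) = 42.3°, dipping toward SE (azimuth ≈ 142°).

42.3°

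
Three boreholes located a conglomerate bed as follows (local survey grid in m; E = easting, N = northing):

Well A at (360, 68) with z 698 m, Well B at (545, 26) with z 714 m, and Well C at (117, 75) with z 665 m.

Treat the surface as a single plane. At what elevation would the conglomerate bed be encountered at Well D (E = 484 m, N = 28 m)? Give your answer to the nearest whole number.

Two edge vectors: Well A→Well B = (185, -42, 16), Well A→Well C = (-243, 7, -33).
Normal n = (Well A→Well B) × (Well A→Well C) = (1274, 2217, -8911).
So ∂z/∂E = −n_x/n_z = 0.14297 and ∂z/∂N = −n_y/n_z = 0.24879.
Intercept c from Well A: 698 − 51.47 − 16.92 = 629.61.
At (484, 28): z = 69.2 + 7.0 + 629.61 = 705.8 m.

706 m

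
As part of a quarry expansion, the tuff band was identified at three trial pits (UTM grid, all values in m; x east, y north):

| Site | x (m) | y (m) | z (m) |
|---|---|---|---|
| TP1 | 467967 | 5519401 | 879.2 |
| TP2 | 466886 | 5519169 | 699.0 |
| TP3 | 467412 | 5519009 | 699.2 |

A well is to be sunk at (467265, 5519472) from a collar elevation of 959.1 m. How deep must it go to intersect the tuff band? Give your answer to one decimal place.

125.9 m

Let the plane be z = a·x + b·y + c.
TP2−TP1: −1081a − 232b = −180.2;  TP3−TP1: −555a − 392b = −180.
Solving gives a = 0.097895536, b = 0.320581575.
Then c = 879.2 − a·467967 − b·5519401 = −1814350.95.
At (467265, 5519472): z_contact = 45743.16 + 1769441.03 − 1814350.95 = 833.24 m.
Depth below ground = 959.1 − 833.24 = 125.9 m.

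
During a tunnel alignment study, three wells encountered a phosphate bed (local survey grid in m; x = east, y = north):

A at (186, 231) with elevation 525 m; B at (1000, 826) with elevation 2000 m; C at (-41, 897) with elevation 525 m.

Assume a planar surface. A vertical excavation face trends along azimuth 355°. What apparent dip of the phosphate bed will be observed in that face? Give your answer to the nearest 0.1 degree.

20.1°

Let the plane be z = a·x + b·y + c.
B−A: 814a + 595b = 1475;  C−A: −227a + 666b = 0.
Solving gives a = 1.45063, b = 0.49443.
Unit vector along 355° is (sin 355°, cos 355°) = (-0.0872, 0.9962).
Slope in that direction = a·(-0.0872) + b·(0.9962) = 0.36612.
Apparent dip = arctan|0.36612| = 20.1° (true dip is 56.9°, so apparent ≤ true as expected).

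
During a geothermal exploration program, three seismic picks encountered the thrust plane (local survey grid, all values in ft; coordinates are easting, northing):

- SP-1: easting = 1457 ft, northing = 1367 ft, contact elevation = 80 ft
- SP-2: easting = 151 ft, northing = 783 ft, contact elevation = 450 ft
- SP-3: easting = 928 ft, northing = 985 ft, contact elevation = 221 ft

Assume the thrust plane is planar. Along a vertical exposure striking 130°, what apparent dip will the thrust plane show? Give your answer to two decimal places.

15.49°

Let the plane be z = a·easting + b·northing + c.
SP-2−SP-1: −1306a − 584b = 370;  SP-3−SP-1: −529a − 382b = 141.
Solving gives a = −0.31058, b = 0.06098.
Unit vector along 130° is (sin 130°, cos 130°) = (0.7660, -0.6428).
Slope in that direction = a·(0.7660) + b·(-0.6428) = −0.27711.
Apparent dip = arctan|0.27711| = 15.49° (true dip is 17.6°, so apparent ≤ true as expected).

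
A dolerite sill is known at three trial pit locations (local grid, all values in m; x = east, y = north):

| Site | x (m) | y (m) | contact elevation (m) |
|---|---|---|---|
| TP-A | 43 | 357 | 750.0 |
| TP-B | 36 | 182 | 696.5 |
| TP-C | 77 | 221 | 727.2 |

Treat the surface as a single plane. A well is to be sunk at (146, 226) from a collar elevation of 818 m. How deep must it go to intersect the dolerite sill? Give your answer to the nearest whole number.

57 m

Two edge vectors: TP-A→TP-B = (-7, -175, -53.5), TP-A→TP-C = (34, -136, -22.8).
Normal n = (TP-A→TP-B) × (TP-A→TP-C) = (-3286, -1978.6, 6902).
So ∂z/∂x = −n_x/n_z = 0.47609 and ∂z/∂y = −n_y/n_z = 0.28667.
Intercept c from TP-A: 750 − 20.47 − 102.34 = 627.19.
At (146, 226): z_contact = 69.5 + 64.8 + 627.19 = 761.5 m.
Depth below ground = 818 − 761.5 = 57 m.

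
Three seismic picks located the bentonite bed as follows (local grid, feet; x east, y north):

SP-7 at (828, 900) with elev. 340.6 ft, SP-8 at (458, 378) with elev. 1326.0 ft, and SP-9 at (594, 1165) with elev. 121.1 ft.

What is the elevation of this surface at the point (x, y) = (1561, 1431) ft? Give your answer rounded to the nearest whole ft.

Two edge vectors: SP-7→SP-8 = (-370, -522, 985.4), SP-7→SP-9 = (-234, 265, -219.5).
Normal n = (SP-7→SP-8) × (SP-7→SP-9) = (-146552, -311798.6, -220198).
So ∂z/∂x = −n_x/n_z = −0.66555 and ∂z/∂y = −n_y/n_z = −1.41599.
Intercept c from SP-7: 340.6 + 551.07 + 1274.39 = 2166.07.
At (1561, 1431): z = −1038.9 − 2026.3 + 2166.07 = -899.1 ft.

-899 ft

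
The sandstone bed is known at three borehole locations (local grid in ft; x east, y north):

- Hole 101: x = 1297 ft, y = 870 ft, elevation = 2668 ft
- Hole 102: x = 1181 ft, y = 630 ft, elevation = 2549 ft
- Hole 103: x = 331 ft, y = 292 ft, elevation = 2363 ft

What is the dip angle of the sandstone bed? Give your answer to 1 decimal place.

25.8°

Let the plane be z = a·x + b·y + c.
Hole 102−Hole 101: −116a − 240b = −119;  Hole 103−Hole 101: −966a − 578b = −305.
Solving gives a = 0.02681, b = 0.48288.
Gradient magnitude |∇z| = √(a² + b²) = √(0.00072 + 0.23317) = 0.48362.
True dip = arctan(0.48362) = 25.8°, dipping toward S (azimuth ≈ 183°).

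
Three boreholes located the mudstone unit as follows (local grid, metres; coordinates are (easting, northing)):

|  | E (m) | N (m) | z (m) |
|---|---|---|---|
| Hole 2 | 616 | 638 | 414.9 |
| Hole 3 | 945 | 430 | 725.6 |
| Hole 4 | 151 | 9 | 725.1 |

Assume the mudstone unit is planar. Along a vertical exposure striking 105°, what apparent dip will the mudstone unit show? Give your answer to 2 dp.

Let the plane be z = a·E + b·N + c.
Hole 3−Hole 2: 329a − 208b = 310.7;  Hole 4−Hole 2: −465a − 629b = 310.2.
Solving gives a = 0.43110, b = −0.81186.
Unit vector along 105° is (sin 105°, cos 105°) = (0.9659, -0.2588).
Slope in that direction = a·(0.9659) + b·(-0.2588) = 0.62654.
Apparent dip = arctan|0.62654| = 32.07° (true dip is 42.6°, so apparent ≤ true as expected).

32.07°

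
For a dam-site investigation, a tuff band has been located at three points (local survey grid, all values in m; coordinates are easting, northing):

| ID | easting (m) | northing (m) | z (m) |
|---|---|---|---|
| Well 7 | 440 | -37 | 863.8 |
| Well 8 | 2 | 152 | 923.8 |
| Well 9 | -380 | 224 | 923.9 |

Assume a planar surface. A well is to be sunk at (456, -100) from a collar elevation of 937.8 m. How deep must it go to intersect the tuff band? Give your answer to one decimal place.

107.8 m

Two edge vectors: Well 7→Well 8 = (-438, 189, 60), Well 7→Well 9 = (-820, 261, 60.1).
Normal n = (Well 7→Well 8) × (Well 7→Well 9) = (-4301.1, -22876.2, 40662).
So ∂z/∂easting = −n_x/n_z = 0.10578 and ∂z/∂northing = −n_y/n_z = 0.56259.
Intercept c from Well 7: 863.8 − 46.54 + 20.82 = 838.07.
At (456, -100): z_contact = 48.23 − 56.26 + 838.07 = 830.05 m.
Depth below ground = 937.8 − 830.05 = 107.8 m.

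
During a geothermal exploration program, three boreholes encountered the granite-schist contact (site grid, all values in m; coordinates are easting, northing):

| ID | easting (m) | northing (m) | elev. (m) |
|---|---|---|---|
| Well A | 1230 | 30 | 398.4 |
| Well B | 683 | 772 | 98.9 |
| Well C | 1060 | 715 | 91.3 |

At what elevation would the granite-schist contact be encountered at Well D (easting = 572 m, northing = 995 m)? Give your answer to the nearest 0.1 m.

4.0 m

Let the plane be z = a·easting + b·northing + c.
Well B−Well A: −547a + 742b = −299.5;  Well C−Well A: −170a + 685b = −307.1.
Solving gives a = −0.091371, b = −0.470997.
Then c = 398.4 − a·1230 − b·30 = 524.92.
At (572, 995): z = −52.3 − 468.6 + 524.92 = 4.0 m.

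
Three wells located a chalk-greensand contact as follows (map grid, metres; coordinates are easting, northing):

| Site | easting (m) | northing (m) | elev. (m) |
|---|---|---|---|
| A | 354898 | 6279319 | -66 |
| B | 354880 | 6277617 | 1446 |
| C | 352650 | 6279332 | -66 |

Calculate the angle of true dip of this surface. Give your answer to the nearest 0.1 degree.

41.6°

Let the plane be z = a·easting + b·northing + c.
B−A: −18a − 1702b = 1512;  C−A: −2248a + 13b = 0.
Solving gives a = −0.00514, b = −0.88831.
Gradient magnitude |∇z| = √(a² + b²) = √(0.00003 + 0.78910) = 0.88833.
True dip = arctan(0.88833) = 41.6°, dipping toward N (azimuth ≈ 000°).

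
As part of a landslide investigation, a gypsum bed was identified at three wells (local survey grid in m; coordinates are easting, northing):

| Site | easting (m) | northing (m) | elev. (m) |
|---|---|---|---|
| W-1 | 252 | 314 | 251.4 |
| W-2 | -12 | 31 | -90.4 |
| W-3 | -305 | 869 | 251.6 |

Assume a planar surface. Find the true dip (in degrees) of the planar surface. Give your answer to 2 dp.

41.46°

Let the plane be z = a·easting + b·northing + c.
W-2−W-1: −264a − 283b = −341.8;  W-3−W-1: −557a + 555b = 0.2.
Solving gives a = 0.62351, b = 0.62612.
Gradient magnitude |∇z| = √(a² + b²) = √(0.38877 + 0.39203) = 0.88363.
True dip = arctan(0.88363) = 41.46°, dipping toward SW (azimuth ≈ 225°).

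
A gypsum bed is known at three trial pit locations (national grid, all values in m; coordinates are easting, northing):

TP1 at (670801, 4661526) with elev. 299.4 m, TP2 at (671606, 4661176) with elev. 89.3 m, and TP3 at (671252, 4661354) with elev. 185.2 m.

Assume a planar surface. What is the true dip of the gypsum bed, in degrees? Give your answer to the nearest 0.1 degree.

Let the plane be z = a·easting + b·northing + c.
TP2−TP1: 805a − 350b = −210.1;  TP3−TP1: 451a − 172b = −114.2.
Solving gives a = −0.19767, b = 0.14565.
Gradient magnitude |∇z| = √(a² + b²) = √(0.03907 + 0.02121) = 0.24553.
True dip = arctan(0.24553) = 13.8°, dipping toward SE (azimuth ≈ 126°).

13.8°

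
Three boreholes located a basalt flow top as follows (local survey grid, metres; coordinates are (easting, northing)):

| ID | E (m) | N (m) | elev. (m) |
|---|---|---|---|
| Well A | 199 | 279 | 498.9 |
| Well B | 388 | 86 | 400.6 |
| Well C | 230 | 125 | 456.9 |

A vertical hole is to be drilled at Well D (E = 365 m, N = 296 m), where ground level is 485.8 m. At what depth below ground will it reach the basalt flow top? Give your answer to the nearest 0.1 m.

Let the plane be z = a·E + b·N + c.
Well B−Well A: 189a − 193b = −98.3;  Well C−Well A: 31a − 154b = −42.
Solving gives a = −0.30412, b = 0.21151.
Then c = 498.9 − a·199 − b·279 = 500.41.
At (365, 296): z_contact = −111.00 + 62.61 + 500.41 = 452.01 m.
Depth below ground = 485.8 − 452.01 = 33.8 m.

33.8 m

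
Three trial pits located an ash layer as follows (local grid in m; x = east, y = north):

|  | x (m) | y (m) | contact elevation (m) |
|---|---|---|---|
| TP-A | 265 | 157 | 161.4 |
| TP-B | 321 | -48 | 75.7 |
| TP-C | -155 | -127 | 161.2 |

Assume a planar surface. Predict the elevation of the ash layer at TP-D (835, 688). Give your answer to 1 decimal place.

213.1 m

Let the plane be z = a·x + b·y + c.
TP-B−TP-A: 56a − 205b = −85.7;  TP-C−TP-A: −420a − 284b = −0.2.
Solving gives a = −0.23820, b = 0.35298.
Then c = 161.4 − a·265 − b·157 = 169.11.
At (835, 688): z = −198.9 + 242.8 + 169.11 = 213.1 m.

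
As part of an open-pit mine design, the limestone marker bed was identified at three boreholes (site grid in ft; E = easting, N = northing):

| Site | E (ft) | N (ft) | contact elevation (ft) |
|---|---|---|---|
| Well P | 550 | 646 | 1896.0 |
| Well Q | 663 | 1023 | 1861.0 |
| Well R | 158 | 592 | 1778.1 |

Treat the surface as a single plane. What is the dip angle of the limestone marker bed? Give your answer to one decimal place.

Let the plane be z = a·E + b·N + c.
Well Q−Well P: 113a + 377b = −35;  Well R−Well P: −392a − 54b = −117.9.
Solving gives a = 0.32706, b = −0.19087.
Gradient magnitude |∇z| = √(a² + b²) = √(0.10697 + 0.03643) = 0.37868.
True dip = arctan(0.37868) = 20.7°, dipping toward WNW (azimuth ≈ 300°).

20.7°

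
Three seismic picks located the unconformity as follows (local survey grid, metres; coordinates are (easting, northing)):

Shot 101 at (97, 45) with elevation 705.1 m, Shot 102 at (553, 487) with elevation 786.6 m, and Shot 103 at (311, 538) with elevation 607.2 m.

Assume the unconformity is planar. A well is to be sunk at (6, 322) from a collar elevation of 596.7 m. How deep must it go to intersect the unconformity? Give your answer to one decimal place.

82.0 m

Two edge vectors: Shot 101→Shot 102 = (456, 442, 81.5), Shot 101→Shot 103 = (214, 493, -97.9).
Normal n = (Shot 101→Shot 102) × (Shot 101→Shot 103) = (-83451.3, 62083.4, 130220).
So ∂z/∂E = −n_x/n_z = 0.64085 and ∂z/∂N = −n_y/n_z = −0.47676.
Intercept c from Shot 101: 705.1 − 62.16 + 21.45 = 664.39.
At (6, 322): z_contact = 3.85 − 153.52 + 664.39 = 514.72 m.
Depth below ground = 596.7 − 514.72 = 82.0 m.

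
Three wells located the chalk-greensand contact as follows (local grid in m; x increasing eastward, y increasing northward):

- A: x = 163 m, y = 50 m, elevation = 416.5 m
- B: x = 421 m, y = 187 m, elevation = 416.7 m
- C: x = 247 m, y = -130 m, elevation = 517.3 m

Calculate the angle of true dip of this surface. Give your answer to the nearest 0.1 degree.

26.9°

Let the plane be z = a·x + b·y + c.
B−A: 258a + 137b = 0.2;  C−A: 84a − 180b = 100.8.
Solving gives a = 0.23893, b = −0.44850.
Gradient magnitude |∇z| = √(a² + b²) = √(0.05709 + 0.20115) = 0.50817.
True dip = arctan(0.50817) = 26.9°, dipping toward NNW (azimuth ≈ 332°).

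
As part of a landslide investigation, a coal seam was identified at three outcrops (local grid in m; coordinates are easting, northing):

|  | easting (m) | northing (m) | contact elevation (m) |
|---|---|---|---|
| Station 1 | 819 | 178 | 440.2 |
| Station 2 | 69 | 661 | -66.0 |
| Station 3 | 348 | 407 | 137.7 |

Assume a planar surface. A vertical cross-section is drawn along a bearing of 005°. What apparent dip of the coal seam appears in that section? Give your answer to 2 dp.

9.04°

Let the plane be z = a·easting + b·northing + c.
Station 2−Station 1: −750a + 483b = −506.2;  Station 3−Station 1: −471a + 229b = −302.5.
Solving gives a = 0.54155, b = −0.20711.
Unit vector along 005° is (sin 5°, cos 5°) = (0.0872, 0.9962).
Slope in that direction = a·(0.0872) + b·(0.9962) = −0.15913.
Apparent dip = arctan|0.15913| = 9.04° (true dip is 30.1°, so apparent ≤ true as expected).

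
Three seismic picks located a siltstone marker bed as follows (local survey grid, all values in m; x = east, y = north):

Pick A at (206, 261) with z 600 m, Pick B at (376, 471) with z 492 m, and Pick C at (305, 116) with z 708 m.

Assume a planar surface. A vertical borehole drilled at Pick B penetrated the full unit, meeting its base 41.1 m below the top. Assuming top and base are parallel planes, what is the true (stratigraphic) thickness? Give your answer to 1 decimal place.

34.3 m

Two edge vectors: Pick A→Pick B = (170, 210, -108), Pick A→Pick C = (99, -145, 108).
Normal n = (Pick A→Pick B) × (Pick A→Pick C) = (7020, -29052, -45440).
So ∂z/∂x = −n_x/n_z = 0.15449 and ∂z/∂y = −n_y/n_z = −0.63935.
|∇z| = √(a²+b²) = 0.65775, so dip δ = arctan(0.65775) = 33.33°.
True thickness = vertical thickness × cos δ = 41.1 × cos 33.33° = 34.3 m.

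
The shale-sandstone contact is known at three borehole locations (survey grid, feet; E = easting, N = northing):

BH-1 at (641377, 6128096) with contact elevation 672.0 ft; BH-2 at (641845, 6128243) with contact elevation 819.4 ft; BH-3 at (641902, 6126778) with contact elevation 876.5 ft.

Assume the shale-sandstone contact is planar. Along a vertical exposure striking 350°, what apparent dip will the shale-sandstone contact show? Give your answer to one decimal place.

Two edge vectors: BH-1→BH-2 = (468, 147, 147.4), BH-1→BH-3 = (525, -1318, 204.5).
Normal n = (BH-1→BH-2) × (BH-1→BH-3) = (224334.7, -18321, -693999).
So ∂z/∂E = −n_x/n_z = 0.32325 and ∂z/∂N = −n_y/n_z = −0.02640.
Unit vector along 350° is (sin 350°, cos 350°) = (-0.1736, 0.9848).
Slope in that direction = a·(-0.1736) + b·(0.9848) = −0.08213.
Apparent dip = arctan|0.08213| = 4.7° (true dip is 18.0°, so apparent ≤ true as expected).

4.7°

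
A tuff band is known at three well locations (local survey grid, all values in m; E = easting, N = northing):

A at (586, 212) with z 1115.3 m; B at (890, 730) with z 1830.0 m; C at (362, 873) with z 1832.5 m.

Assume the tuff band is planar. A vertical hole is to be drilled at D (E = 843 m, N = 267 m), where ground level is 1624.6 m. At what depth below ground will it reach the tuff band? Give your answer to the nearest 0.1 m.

Two edge vectors: A→B = (304, 518, 714.7), A→C = (-224, 661, 717.2).
Normal n = (A→B) × (A→C) = (-100907.1, -378121.6, 316976).
So ∂z/∂E = −n_x/n_z = 0.31834 and ∂z/∂N = −n_y/n_z = 1.19290.
Intercept c from A: 1115.3 − 186.55 − 252.90 = 675.86.
At (843, 267): z_contact = 268.36 + 318.51 + 675.86 = 1262.72 m.
Depth below ground = 1624.6 − 1262.72 = 361.9 m.

361.9 m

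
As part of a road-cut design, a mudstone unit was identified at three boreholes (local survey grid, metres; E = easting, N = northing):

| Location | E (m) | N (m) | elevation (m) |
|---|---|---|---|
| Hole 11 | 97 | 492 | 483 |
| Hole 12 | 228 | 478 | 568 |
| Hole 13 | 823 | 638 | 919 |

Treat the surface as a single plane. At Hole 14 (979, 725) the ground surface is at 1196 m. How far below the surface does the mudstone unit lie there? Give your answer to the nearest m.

192 m

Two edge vectors: Hole 11→Hole 12 = (131, -14, 85), Hole 11→Hole 13 = (726, 146, 436).
Normal n = (Hole 11→Hole 12) × (Hole 11→Hole 13) = (-18514, 4594, 29290).
So ∂z/∂E = −n_x/n_z = 0.63209 and ∂z/∂N = −n_y/n_z = −0.15685.
Intercept c from Hole 11: 483 − 61.31 + 77.17 = 498.85.
At (979, 725): z_contact = 618.8 − 113.7 + 498.85 = 1004.0 m.
Depth below ground = 1196 − 1004.0 = 192 m.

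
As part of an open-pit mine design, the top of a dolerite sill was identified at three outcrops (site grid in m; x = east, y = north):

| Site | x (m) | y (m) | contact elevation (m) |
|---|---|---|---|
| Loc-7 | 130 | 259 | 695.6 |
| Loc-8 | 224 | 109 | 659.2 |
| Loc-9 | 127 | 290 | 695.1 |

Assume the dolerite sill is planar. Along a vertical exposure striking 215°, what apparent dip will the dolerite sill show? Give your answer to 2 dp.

18.37°

Let the plane be z = a·x + b·y + c.
Loc-8−Loc-7: 94a − 150b = −36.4;  Loc-9−Loc-7: −3a + 31b = −0.5.
Solving gives a = −0.48839, b = −0.06339.
Unit vector along 215° is (sin 215°, cos 215°) = (-0.5736, -0.8192).
Slope in that direction = a·(-0.5736) + b·(-0.8192) = 0.33206.
Apparent dip = arctan|0.33206| = 18.37° (true dip is 26.2°, so apparent ≤ true as expected).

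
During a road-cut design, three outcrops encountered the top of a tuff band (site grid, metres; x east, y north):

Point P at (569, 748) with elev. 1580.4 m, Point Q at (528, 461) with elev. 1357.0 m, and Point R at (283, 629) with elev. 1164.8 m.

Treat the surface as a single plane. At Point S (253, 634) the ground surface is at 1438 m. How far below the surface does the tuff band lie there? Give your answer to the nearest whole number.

306 m

Let the plane be z = a·x + b·y + c.
Point Q−Point P: −41a − 287b = −223.4;  Point R−Point P: −286a − 119b = −415.6.
Solving gives a = 1.20063, b = 0.60688.
Then c = 1580.4 − a·569 − b·748 = 443.29.
At (253, 634): z_contact = 303.8 + 384.8 + 443.29 = 1131.8 m.
Depth below ground = 1438 − 1131.8 = 306 m.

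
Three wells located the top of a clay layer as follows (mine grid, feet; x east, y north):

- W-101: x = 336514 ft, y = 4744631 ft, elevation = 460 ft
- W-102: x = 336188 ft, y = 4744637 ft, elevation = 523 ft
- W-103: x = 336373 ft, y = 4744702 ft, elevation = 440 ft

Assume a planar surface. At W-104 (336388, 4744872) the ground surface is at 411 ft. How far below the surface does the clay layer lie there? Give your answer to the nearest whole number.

92 ft

Two edge vectors: W-101→W-102 = (-326, 6, 63), W-101→W-103 = (-141, 71, -20).
Normal n = (W-101→W-102) × (W-101→W-103) = (-4593, -15403, -22300).
So ∂z/∂x = −n_x/n_z = −0.20596413 and ∂z/∂y = −n_y/n_z = −0.69071749.
Intercept c from W-101: 460 + 69309.81 + 3277199.61 = 3346969.42.
At (336388, 4744872): z_contact = −69283.9 − 3277366.1 + 3346969.42 = 319.5 ft.
Depth below ground = 411 − 319.5 = 92 ft.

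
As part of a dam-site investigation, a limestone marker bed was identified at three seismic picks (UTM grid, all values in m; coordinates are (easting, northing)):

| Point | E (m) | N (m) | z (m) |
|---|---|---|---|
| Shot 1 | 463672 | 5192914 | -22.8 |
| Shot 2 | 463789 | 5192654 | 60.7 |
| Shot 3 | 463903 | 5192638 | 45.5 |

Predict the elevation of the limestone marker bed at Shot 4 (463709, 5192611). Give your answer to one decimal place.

93.4 m

Two edge vectors: Shot 1→Shot 2 = (117, -260, 83.5), Shot 1→Shot 3 = (231, -276, 68.3).
Normal n = (Shot 1→Shot 2) × (Shot 1→Shot 3) = (5288, 11297.4, 27768).
So ∂z/∂E = −n_x/n_z = −0.190435033 and ∂z/∂N = −n_y/n_z = −0.406849611.
Intercept c from Shot 1: -22.8 + 88299.39 + 2112735.04 = 2201011.63.
At (463709, 5192611): z = −88306.4 − 2112611.8 + 2201011.63 = 93.4 m.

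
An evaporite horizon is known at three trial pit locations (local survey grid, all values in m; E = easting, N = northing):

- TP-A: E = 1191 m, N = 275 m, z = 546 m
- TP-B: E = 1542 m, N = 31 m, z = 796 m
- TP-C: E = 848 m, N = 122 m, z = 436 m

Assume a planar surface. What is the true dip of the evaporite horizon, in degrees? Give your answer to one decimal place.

Let the plane be z = a·E + b·N + c.
TP-B−TP-A: 351a − 244b = 250;  TP-C−TP-A: −343a − 153b = −110.
Solving gives a = 0.47374, b = −0.34310.
Gradient magnitude |∇z| = √(a² + b²) = √(0.22443 + 0.11772) = 0.58494.
True dip = arctan(0.58494) = 30.3°, dipping toward NW (azimuth ≈ 306°).

30.3°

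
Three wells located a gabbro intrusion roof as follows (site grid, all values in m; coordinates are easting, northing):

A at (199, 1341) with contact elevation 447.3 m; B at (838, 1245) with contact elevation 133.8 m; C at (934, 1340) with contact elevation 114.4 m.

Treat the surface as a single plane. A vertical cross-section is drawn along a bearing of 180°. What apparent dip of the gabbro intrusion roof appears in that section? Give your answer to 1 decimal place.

Let the plane be z = a·easting + b·northing + c.
B−A: 639a − 96b = −313.5;  C−A: 735a − 1b = −332.9.
Solving gives a = −0.45258, b = 0.25313.
Unit vector along 180° is (sin 180°, cos 180°) = (0.0000, -1.0000).
Slope in that direction = a·(0.0000) + b·(-1.0000) = −0.25313.
Apparent dip = arctan|0.25313| = 14.2° (true dip is 27.4°, so apparent ≤ true as expected).

14.2°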